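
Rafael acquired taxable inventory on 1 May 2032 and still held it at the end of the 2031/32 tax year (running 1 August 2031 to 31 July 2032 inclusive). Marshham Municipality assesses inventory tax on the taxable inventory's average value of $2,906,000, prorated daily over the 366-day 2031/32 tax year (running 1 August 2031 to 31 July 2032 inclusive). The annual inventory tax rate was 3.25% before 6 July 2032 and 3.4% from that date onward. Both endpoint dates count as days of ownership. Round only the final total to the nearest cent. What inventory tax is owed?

$24,049.93

1 May – 5 July 2032: 66 days at 3.25% → $2,906,000 × 3.25% × 66/366 = $17,031.0656
6 July – 31 July 2032: 26 days at 3.4% → $2,906,000 × 3.4% × 26/366 = $7,018.8634
Total = $24,049.9290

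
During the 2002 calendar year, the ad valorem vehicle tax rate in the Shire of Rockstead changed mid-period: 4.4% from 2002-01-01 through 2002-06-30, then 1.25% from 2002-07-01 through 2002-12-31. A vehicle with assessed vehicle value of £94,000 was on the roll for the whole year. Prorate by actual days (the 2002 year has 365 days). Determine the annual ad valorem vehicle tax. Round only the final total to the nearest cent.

£2,643.33

2002-01-01 to 2002-06-30: 181 days at 4.4% → £94,000 × 4.4% × 181/365 = £2,051.0027
2002-07-01 to 2002-12-31: 184 days at 1.25% → £94,000 × 1.25% × 184/365 = £592.3288
Total = £2,643.3315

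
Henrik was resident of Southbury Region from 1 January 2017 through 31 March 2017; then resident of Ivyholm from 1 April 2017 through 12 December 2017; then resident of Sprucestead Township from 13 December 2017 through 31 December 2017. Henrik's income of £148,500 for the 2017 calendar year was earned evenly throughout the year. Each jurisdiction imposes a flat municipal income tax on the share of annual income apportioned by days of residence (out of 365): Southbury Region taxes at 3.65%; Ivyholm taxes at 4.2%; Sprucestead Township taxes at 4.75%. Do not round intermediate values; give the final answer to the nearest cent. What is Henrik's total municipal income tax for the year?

Southbury Region, 1 January – 31 March 2017: 90 days → £148,500 × 3.65% × 90/365 = £1,336.5000
Ivyholm, 1 April – 12 December 2017: 256 days → £148,500 × 4.2% × 256/365 = £4,374.4438
Sprucestead Township, 13 December – 31 December 2017: 19 days → £148,500 × 4.75% × 19/365 = £367.1815
Total = £6,078.1253

£6,078.13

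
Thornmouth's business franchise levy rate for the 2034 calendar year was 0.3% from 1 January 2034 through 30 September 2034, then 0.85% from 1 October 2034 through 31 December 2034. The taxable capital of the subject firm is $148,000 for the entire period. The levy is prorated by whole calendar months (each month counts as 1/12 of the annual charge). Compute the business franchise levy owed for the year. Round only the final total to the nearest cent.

1 January – 30 September 2034: 9 months at 0.3% → $148,000 × 0.3% × 9/12 = $333.0000
1 October – 31 December 2034: 3 months at 0.85% → $148,000 × 0.85% × 3/12 = $314.5000
Total = $647.5000

$647.50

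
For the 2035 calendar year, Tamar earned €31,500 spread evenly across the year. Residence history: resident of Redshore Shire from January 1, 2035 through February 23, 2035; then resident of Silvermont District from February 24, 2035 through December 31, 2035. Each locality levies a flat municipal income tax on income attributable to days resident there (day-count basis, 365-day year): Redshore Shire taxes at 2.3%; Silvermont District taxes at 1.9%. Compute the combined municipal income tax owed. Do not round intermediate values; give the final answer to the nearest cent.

€617.14

Redshore Shire, January 1 – February 23, 2035: 54 days → €31,500 × 2.3% × 54/365 = €107.1863
Silvermont District, February 24 – December 31, 2035: 311 days → €31,500 × 1.9% × 311/365 = €509.9548
Total = €617.1411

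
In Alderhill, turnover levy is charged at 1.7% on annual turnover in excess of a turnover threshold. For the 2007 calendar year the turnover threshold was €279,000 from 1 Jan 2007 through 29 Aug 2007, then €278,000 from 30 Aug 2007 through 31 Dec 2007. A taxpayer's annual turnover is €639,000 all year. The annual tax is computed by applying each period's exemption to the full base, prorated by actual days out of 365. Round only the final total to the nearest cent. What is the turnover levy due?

€6,125.78

1 Jan – 29 Aug 2007: 241 days, exemption €279,000 → (€639,000 − €279,000) × 1.7% × 241/365 = €4,040.8767
30 Aug – 31 Dec 2007: 124 days, exemption €278,000 → (€639,000 − €278,000) × 1.7% × 124/365 = €2,084.8986
Total = €6,125.7753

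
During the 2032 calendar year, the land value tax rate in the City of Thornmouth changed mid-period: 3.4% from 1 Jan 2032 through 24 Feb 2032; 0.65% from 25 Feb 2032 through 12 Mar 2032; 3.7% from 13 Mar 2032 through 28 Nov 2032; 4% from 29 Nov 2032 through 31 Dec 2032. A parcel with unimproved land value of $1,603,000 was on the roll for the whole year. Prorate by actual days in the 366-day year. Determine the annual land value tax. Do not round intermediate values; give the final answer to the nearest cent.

1 Jan – 24 Feb 2032: 55 days at 3.4% → $1,603,000 × 3.4% × 55/366 = $8,190.1913
25 Feb – 12 Mar 2032: 17 days at 0.65% → $1,603,000 × 0.65% × 17/366 = $483.9658
13 Mar – 28 Nov 2032: 261 days at 3.7% → $1,603,000 × 3.7% × 261/366 = $42,295.5492
29 Nov – 31 Dec 2032: 33 days at 4% → $1,603,000 × 4% × 33/366 = $5,781.3115
Total = $56,751.0178

$56,751.02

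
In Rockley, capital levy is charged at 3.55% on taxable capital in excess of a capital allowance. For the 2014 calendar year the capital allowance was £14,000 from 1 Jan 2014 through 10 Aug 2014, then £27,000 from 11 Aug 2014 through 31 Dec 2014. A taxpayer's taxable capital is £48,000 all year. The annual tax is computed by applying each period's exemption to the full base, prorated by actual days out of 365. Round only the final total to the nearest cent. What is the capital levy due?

1 Jan – 10 Aug 2014: 222 days, exemption £14,000 → (£48,000 − £14,000) × 3.55% × 222/365 = £734.1205
11 Aug – 31 Dec 2014: 143 days, exemption £27,000 → (£48,000 − £27,000) × 3.55% × 143/365 = £292.0726
Total = £1,026.1932

£1,026.19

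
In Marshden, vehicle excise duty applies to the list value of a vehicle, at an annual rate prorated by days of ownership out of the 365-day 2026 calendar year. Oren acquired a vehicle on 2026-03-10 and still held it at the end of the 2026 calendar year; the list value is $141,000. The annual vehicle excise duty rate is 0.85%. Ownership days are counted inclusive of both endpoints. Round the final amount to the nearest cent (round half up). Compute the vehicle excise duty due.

$975.22

Days held (2026-03-10 to 2026-12-31): 297 out of 365
Tax = $141,000 × 0.85% × 297/365 = $975.2178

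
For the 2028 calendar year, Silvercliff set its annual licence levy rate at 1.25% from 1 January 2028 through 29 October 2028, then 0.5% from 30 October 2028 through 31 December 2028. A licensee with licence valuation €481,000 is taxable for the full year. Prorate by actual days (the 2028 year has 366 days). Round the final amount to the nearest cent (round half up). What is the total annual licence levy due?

1 January – 29 October 2028: 303 days at 1.25% → €481,000 × 1.25% × 303/366 = €4,977.5615
30 October – 31 December 2028: 63 days at 0.5% → €481,000 × 0.5% × 63/366 = €413.9754
Total = €5,391.5369

€5,391.54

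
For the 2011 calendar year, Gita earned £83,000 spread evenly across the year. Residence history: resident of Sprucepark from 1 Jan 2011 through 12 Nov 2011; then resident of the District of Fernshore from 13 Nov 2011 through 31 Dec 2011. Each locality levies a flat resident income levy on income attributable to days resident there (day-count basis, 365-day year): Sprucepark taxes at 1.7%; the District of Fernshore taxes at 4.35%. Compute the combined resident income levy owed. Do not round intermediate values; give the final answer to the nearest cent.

£1,706.28

Sprucepark, 1 Jan – 12 Nov 2011: 316 days → £83,000 × 1.7% × 316/365 = £1,221.5781
The District of Fernshore, 13 Nov – 31 Dec 2011: 49 days → £83,000 × 4.35% × 49/365 = £484.6973
Total = £1,706.2753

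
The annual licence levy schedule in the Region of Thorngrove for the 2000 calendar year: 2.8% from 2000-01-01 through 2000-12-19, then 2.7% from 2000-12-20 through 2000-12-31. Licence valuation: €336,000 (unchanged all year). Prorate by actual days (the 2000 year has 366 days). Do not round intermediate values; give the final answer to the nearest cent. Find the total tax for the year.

2000-01-01 to 2000-12-19: 354 days at 2.8% → €336,000 × 2.8% × 354/366 = €9,099.5410
2000-12-20 to 2000-12-31: 12 days at 2.7% → €336,000 × 2.7% × 12/366 = €297.4426
Total = €9,396.9836

€9,396.98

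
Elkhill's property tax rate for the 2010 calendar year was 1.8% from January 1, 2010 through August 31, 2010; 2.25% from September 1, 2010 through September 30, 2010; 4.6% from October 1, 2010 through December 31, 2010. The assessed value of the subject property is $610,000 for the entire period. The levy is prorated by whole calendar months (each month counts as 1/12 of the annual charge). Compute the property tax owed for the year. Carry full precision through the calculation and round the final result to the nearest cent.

$15,478.75

January 1 – August 31, 2010: 8 months at 1.8% → $610,000 × 1.8% × 8/12 = $7,320.0000
September 1 – September 30, 2010: 1 month at 2.25% → $610,000 × 2.25% × 1/12 = $1,143.7500
October 1 – December 31, 2010: 3 months at 4.6% → $610,000 × 4.6% × 3/12 = $7,015.0000
Total = $15,478.7500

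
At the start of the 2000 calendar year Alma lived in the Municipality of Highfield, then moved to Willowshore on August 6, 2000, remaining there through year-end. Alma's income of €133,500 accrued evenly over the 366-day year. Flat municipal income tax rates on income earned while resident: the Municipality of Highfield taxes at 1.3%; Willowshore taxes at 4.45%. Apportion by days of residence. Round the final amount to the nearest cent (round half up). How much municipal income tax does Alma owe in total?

€3,435.98

The Municipality of Highfield, January 1 – August 5, 2000: 218 days → €133,500 × 1.3% × 218/366 = €1,033.7131
Willowshore, August 6 – December 31, 2000: 148 days → €133,500 × 4.45% × 148/366 = €2,402.2705
Total = €3,435.9836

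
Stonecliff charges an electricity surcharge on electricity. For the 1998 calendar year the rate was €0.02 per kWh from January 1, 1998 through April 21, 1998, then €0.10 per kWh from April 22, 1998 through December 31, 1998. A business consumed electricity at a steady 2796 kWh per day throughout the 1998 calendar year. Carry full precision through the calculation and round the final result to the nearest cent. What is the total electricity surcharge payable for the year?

January 1 – April 21, 1998: 111 days × 2796 kWh/day = 310,356 kWh at €0.02/kWh → €6,207.12
April 22 – December 31, 1998: 254 days × 2796 kWh/day = 710,184 kWh at €0.10/kWh → €71,018.40

€77,225.52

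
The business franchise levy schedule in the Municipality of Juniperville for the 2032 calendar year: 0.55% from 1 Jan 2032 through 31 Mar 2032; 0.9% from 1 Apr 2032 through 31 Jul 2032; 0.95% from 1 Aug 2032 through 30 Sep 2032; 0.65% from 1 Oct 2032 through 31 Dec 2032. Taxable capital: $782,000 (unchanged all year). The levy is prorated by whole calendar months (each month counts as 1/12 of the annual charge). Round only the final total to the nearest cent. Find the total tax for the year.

1 Jan – 31 Mar 2032: 3 months at 0.55% → $782,000 × 0.55% × 3/12 = $1,075.2500
1 Apr – 31 Jul 2032: 4 months at 0.9% → $782,000 × 0.9% × 4/12 = $2,346.0000
1 Aug – 30 Sep 2032: 2 months at 0.95% → $782,000 × 0.95% × 2/12 = $1,238.1667
1 Oct – 31 Dec 2032: 3 months at 0.65% → $782,000 × 0.65% × 3/12 = $1,270.7500
Total = $5,930.1667

$5,930.17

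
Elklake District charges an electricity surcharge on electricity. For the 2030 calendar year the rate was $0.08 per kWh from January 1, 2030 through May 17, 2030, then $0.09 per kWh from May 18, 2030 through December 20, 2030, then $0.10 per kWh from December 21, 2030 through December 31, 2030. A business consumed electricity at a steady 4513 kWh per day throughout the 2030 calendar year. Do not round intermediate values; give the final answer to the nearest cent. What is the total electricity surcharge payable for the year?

$142,565.67

January 1 – May 17, 2030: 137 days × 4513 kWh/day = 618,281 kWh at $0.08/kWh → $49,462.48
May 18 – December 20, 2030: 217 days × 4513 kWh/day = 979,321 kWh at $0.09/kWh → $88,138.89
December 21 – December 31, 2030: 11 days × 4513 kWh/day = 49,643 kWh at $0.10/kWh → $4,964.30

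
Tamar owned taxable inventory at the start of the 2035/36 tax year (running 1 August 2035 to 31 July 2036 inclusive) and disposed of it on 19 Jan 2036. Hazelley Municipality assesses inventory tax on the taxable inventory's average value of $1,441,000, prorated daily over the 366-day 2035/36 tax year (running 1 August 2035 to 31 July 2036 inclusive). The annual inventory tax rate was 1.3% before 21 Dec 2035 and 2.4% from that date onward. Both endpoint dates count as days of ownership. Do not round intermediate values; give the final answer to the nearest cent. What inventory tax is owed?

1 Aug – 20 Dec 2035: 142 days at 1.3% → $1,441,000 × 1.3% × 142/366 = $7,267.9945
21 Dec 2035 – 19 Jan 2036: 30 days at 2.4% → $1,441,000 × 2.4% × 30/366 = $2,834.7541
Total = $10,102.7486

$10,102.75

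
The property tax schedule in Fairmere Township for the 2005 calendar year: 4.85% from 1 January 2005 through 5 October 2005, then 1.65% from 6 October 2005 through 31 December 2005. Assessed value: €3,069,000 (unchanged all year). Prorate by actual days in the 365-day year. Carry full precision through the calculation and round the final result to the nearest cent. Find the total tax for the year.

1 January – 5 October 2005: 278 days at 4.85% → €3,069,000 × 4.85% × 278/365 = €113,368.0192
6 October – 31 December 2005: 87 days at 1.65% → €3,069,000 × 1.65% × 87/365 = €12,069.9986
Total = €125,438.0178

€125,438.02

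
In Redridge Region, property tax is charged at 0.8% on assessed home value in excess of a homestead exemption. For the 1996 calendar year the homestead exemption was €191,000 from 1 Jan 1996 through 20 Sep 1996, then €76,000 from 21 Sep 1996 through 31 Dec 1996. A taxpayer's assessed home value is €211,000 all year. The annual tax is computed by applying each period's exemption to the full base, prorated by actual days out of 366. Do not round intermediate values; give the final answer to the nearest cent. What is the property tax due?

1 Jan – 20 Sep 1996: 264 days, exemption €191,000 → (€211,000 − €191,000) × 0.8% × 264/366 = €115.4098
21 Sep – 31 Dec 1996: 102 days, exemption €76,000 → (€211,000 − €76,000) × 0.8% × 102/366 = €300.9836
Total = €416.3934

€416.39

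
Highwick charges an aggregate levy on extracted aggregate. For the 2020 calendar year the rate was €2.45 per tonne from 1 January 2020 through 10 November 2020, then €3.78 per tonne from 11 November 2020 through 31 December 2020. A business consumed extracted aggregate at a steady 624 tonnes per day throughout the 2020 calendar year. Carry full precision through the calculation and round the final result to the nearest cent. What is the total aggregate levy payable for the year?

1 January – 10 November 2020: 315 days × 624 tonnes/day = 196,560 tonnes at €2.45/tonne → €481,572.00
11 November – 31 December 2020: 51 days × 624 tonnes/day = 31,824 tonnes at €3.78/tonne → €120,294.72

€601,866.72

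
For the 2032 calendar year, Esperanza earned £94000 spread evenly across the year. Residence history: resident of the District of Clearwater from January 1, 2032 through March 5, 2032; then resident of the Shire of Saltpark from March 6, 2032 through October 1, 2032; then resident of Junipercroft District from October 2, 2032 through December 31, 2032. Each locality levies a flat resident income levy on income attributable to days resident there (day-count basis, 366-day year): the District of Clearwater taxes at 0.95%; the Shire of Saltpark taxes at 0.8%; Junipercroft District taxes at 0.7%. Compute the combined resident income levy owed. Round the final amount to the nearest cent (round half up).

£753.67

The District of Clearwater, January 1 – March 5, 2032: 65 days → £94000 × 0.95% × 65/366 = £158.5929
The Shire of Saltpark, March 6 – October 1, 2032: 210 days → £94000 × 0.8% × 210/366 = £431.4754
Junipercroft District, October 2 – December 31, 2032: 91 days → £94000 × 0.7% × 91/366 = £163.6011
Total = £753.6694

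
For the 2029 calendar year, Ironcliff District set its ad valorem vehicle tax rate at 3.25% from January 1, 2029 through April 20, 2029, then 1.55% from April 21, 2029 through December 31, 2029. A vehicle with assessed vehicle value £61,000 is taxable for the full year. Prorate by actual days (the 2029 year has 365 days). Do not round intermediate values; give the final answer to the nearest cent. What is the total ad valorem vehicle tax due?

£1,258.02

January 1 – April 20, 2029: 110 days at 3.25% → £61,000 × 3.25% × 110/365 = £597.4658
April 21 – December 31, 2029: 255 days at 1.55% → £61,000 × 1.55% × 255/365 = £660.5548
Total = £1,258.0205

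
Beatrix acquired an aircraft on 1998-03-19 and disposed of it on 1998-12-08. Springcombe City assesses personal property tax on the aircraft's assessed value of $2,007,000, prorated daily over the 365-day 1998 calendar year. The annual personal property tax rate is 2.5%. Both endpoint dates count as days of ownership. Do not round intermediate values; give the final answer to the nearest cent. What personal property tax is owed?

$36,428.42

Days held (1998-03-19 to 1998-12-08): 265 out of 365
Tax = $2,007,000 × 2.5% × 265/365 = $36,428.4247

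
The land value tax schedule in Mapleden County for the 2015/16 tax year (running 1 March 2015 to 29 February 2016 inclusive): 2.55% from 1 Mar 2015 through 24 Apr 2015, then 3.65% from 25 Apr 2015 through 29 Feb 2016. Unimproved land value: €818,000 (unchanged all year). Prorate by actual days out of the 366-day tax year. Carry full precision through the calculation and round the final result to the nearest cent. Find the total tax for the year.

1 Mar – 24 Apr 2015: 55 days at 2.55% → €818,000 × 2.55% × 55/366 = €3,134.5492
25 Apr 2015 – 29 Feb 2016: 311 days at 3.65% → €818,000 × 3.65% × 311/366 = €25,370.2923
Total = €28,504.8415

€28,504.84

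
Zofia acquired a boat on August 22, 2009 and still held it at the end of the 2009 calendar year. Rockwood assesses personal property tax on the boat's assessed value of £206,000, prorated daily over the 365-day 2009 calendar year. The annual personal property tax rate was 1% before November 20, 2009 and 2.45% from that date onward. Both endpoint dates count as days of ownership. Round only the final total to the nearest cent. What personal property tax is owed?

£1,088.70

August 22 – November 19, 2009: 90 days at 1% → £206,000 × 1% × 90/365 = £507.9452
November 20 – December 31, 2009: 42 days at 2.45% → £206,000 × 2.45% × 42/365 = £580.7507
Total = £1,088.6959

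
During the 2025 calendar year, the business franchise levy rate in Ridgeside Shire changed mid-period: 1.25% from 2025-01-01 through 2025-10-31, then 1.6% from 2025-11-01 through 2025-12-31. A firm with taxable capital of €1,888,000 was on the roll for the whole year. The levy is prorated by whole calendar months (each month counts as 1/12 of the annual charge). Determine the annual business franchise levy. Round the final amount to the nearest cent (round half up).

2025-01-01 to 2025-10-31: 10 months at 1.25% → €1,888,000 × 1.25% × 10/12 = €19,666.6667
2025-11-01 to 2025-12-31: 2 months at 1.6% → €1,888,000 × 1.6% × 2/12 = €5,034.6667
Total = €24,701.3333

€24,701.33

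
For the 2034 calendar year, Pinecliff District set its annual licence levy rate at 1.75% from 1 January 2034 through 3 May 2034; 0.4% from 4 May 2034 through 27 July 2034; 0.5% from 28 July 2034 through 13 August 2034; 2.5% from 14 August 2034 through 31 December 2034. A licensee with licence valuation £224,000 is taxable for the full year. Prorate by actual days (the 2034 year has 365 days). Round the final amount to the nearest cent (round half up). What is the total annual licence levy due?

£3,729.75

1 January – 3 May 2034: 123 days at 1.75% → £224,000 × 1.75% × 123/365 = £1,320.9863
4 May – 27 July 2034: 85 days at 0.4% → £224,000 × 0.4% × 85/365 = £208.6575
28 July – 13 August 2034: 17 days at 0.5% → £224,000 × 0.5% × 17/365 = £52.1644
14 August – 31 December 2034: 140 days at 2.5% → £224,000 × 2.5% × 140/365 = £2,147.9452
Total = £3,729.7534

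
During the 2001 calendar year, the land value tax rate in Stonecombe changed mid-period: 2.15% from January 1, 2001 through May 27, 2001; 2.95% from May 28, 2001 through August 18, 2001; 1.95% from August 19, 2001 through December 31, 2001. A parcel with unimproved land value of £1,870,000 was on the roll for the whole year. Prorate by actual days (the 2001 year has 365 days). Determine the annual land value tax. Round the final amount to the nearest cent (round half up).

January 1 – May 27, 2001: 147 days at 2.15% → £1,870,000 × 2.15% × 147/365 = £16,192.1507
May 28 – August 18, 2001: 83 days at 2.95% → £1,870,000 × 2.95% × 83/365 = £12,544.3699
August 19 – December 31, 2001: 135 days at 1.95% → £1,870,000 × 1.95% × 135/365 = £13,487.0548
Total = £42,223.5753

£42,223.58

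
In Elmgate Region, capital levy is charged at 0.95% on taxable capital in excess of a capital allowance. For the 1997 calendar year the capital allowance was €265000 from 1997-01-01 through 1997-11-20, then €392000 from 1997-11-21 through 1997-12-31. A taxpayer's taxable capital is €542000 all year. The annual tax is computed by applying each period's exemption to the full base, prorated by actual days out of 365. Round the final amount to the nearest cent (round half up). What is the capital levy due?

€2495.98

1997-01-01 to 1997-11-20: 324 days, exemption €265000 → (€542000 − €265000) × 0.95% × 324/365 = €2335.9068
1997-11-21 to 1997-12-31: 41 days, exemption €392000 → (€542000 − €392000) × 0.95% × 41/365 = €160.0685
Total = €2495.9753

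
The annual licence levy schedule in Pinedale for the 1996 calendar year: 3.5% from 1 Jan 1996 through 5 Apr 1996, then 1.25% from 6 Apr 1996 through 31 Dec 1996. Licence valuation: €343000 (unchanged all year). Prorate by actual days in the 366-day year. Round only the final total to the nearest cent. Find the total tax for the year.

€6311.76

1 Jan – 5 Apr 1996: 96 days at 3.5% → €343000 × 3.5% × 96/366 = €3148.8525
6 Apr – 31 Dec 1996: 270 days at 1.25% → €343000 × 1.25% × 270/366 = €3162.9098
Total = €6311.7623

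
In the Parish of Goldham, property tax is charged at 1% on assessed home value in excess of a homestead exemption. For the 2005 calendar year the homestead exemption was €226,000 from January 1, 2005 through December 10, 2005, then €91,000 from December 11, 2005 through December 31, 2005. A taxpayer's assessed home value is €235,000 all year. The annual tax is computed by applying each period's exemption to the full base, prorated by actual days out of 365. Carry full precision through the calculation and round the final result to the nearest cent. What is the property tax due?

€167.67

January 1 – December 10, 2005: 344 days, exemption €226,000 → (€235,000 − €226,000) × 1% × 344/365 = €84.8219
December 11 – December 31, 2005: 21 days, exemption €91,000 → (€235,000 − €91,000) × 1% × 21/365 = €82.8493
Total = €167.6712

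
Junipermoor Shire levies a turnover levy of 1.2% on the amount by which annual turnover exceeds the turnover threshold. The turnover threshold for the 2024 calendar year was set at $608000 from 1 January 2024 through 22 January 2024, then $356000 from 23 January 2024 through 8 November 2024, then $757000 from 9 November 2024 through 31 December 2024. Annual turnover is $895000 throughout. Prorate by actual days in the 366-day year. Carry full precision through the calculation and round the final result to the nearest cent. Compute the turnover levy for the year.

1 January – 22 January 2024: 22 days, exemption $608000 → ($895000 − $608000) × 1.2% × 22/366 = $207.0164
23 January – 8 November 2024: 291 days, exemption $356000 → ($895000 − $356000) × 1.2% × 291/366 = $5142.5902
9 November – 31 December 2024: 53 days, exemption $757000 → ($895000 − $757000) × 1.2% × 53/366 = $239.8033
Total = $5589.4098

$5589.41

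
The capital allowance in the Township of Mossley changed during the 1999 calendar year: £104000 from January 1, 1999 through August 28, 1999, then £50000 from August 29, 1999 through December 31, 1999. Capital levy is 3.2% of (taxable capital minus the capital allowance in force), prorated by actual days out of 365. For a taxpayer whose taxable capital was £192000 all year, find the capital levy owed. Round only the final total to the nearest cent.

January 1 – August 28, 1999: 240 days, exemption £104000 → (£192000 − £104000) × 3.2% × 240/365 = £1851.6164
August 29 – December 31, 1999: 125 days, exemption £50000 → (£192000 − £50000) × 3.2% × 125/365 = £1556.1644
Total = £3407.7808

£3407.78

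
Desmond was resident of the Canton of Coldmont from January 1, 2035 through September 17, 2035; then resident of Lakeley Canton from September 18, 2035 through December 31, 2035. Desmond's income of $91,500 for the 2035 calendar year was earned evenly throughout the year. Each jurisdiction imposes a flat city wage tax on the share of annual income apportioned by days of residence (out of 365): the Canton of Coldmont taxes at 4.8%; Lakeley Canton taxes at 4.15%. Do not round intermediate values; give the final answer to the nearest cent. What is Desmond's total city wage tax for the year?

$4,220.91

The Canton of Coldmont, January 1 – September 17, 2035: 260 days → $91,500 × 4.8% × 260/365 = $3,128.5479
Lakeley Canton, September 18 – December 31, 2035: 105 days → $91,500 × 4.15% × 105/365 = $1,092.3596
Total = $4,220.9075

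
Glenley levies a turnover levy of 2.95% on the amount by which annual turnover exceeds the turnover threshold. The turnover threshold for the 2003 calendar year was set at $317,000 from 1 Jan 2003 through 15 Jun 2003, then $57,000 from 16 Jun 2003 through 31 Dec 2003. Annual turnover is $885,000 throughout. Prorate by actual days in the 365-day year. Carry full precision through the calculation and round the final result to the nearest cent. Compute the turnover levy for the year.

$20,937.73

1 Jan – 15 Jun 2003: 166 days, exemption $317,000 → ($885,000 − $317,000) × 2.95% × 166/365 = $7,620.5370
16 Jun – 31 Dec 2003: 199 days, exemption $57,000 → ($885,000 − $57,000) × 2.95% × 199/365 = $13,317.1890
Total = $20,937.7260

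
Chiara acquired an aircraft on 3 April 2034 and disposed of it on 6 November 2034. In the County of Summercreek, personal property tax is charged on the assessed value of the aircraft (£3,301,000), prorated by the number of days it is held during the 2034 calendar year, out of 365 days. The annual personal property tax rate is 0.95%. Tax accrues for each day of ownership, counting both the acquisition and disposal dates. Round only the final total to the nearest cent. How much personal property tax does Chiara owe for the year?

Days held (3 April – 6 November 2034): 218 out of 365
Tax = £3,301,000 × 0.95% × 218/365 = £18,729.7836

£18,729.78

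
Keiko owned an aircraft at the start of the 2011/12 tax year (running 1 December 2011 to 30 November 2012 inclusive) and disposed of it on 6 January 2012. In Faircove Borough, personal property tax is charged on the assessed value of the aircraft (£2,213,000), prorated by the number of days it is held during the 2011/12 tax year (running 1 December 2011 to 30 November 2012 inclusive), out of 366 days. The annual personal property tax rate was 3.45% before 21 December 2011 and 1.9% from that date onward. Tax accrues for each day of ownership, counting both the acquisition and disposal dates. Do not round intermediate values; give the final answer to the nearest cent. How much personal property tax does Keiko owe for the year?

1 December – 20 December 2011: 20 days at 3.45% → £2,213,000 × 3.45% × 20/366 = £4,172.0492
21 December 2011 – 6 January 2012: 17 days at 1.9% → £2,213,000 × 1.9% × 17/366 = £1,953.0027
Total = £6,125.0519

£6,125.05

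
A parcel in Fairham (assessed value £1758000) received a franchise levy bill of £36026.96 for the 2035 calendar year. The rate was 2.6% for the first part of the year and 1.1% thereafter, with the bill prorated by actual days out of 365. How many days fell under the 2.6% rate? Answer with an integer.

231 days

Let d = days at the first rate; then 365 − d days at the second rate.
£1758000 × [2.6%·d + 1.1%·(365−d)] / 365 = £36026.96
Solving gives d = 231, so the new rate took effect on August 20, 2035.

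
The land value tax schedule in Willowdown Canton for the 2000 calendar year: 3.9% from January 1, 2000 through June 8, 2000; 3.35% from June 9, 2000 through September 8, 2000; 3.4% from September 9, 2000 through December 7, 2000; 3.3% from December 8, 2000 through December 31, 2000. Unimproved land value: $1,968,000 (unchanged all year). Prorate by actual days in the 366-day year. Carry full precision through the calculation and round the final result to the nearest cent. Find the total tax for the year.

January 1 – June 8, 2000: 160 days at 3.9% → $1,968,000 × 3.9% × 160/366 = $33,552.7869
June 9 – September 8, 2000: 92 days at 3.35% → $1,968,000 × 3.35% × 92/366 = $16,572.0656
September 9 – December 7, 2000: 90 days at 3.4% → $1,968,000 × 3.4% × 90/366 = $16,453.7705
December 8 – December 31, 2000: 24 days at 3.3% → $1,968,000 × 3.3% × 24/366 = $4,258.6230
Total = $70,837.2459

$70,837.25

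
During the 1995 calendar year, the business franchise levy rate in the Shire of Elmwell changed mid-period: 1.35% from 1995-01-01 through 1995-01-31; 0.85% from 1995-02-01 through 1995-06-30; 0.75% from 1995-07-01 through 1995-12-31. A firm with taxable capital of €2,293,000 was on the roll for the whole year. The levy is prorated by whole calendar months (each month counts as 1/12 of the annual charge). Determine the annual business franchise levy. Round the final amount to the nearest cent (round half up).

€19,299.42

1995-01-01 to 1995-01-31: 1 month at 1.35% → €2,293,000 × 1.35% × 1/12 = €2,579.6250
1995-02-01 to 1995-06-30: 5 months at 0.85% → €2,293,000 × 0.85% × 5/12 = €8,121.0417
1995-07-01 to 1995-12-31: 6 months at 0.75% → €2,293,000 × 0.75% × 6/12 = €8,598.7500
Total = €19,299.4167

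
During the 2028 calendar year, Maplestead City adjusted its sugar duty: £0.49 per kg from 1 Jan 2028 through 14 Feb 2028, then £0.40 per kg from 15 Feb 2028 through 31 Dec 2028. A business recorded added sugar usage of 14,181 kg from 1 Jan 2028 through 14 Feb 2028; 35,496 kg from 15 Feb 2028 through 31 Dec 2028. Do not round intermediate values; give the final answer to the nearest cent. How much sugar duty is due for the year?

£21,147.09

1 Jan – 14 Feb 2028: 14,181 kg at £0.49/kg → £6,948.69
15 Feb – 31 Dec 2028: 35,496 kg at £0.40/kg → £14,198.40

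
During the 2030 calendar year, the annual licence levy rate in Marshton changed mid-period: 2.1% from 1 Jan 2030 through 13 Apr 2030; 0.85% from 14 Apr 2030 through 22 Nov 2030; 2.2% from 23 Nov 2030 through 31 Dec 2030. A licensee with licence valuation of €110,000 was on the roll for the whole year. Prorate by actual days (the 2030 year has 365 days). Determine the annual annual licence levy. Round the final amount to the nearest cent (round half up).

€1,481.68

1 Jan – 13 Apr 2030: 103 days at 2.1% → €110,000 × 2.1% × 103/365 = €651.8630
14 Apr – 22 Nov 2030: 223 days at 0.85% → €110,000 × 0.85% × 223/365 = €571.2466
23 Nov – 31 Dec 2030: 39 days at 2.2% → €110,000 × 2.2% × 39/365 = €258.5753
Total = €1,481.6849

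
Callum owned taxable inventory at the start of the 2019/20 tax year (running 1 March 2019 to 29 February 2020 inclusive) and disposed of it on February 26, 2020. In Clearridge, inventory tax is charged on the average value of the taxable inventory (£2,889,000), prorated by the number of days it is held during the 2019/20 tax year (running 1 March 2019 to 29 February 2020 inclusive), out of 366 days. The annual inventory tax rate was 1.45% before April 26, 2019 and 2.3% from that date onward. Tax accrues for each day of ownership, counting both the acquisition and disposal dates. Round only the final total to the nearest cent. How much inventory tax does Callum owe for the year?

March 1 – April 25, 2019: 56 days at 1.45% → £2,889,000 × 1.45% × 56/366 = £6,409.4754
April 26, 2019 – February 26, 2020: 307 days at 2.3% → £2,889,000 × 2.3% × 307/366 = £55,735.5984
Total = £62,145.0738

£62,145.07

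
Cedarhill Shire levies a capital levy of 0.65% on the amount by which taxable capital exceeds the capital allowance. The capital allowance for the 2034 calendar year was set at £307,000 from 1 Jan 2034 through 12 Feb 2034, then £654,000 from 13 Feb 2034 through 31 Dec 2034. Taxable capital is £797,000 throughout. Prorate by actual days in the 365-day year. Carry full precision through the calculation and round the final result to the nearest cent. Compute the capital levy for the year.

£1,195.22

1 Jan – 12 Feb 2034: 43 days, exemption £307,000 → (£797,000 − £307,000) × 0.65% × 43/365 = £375.2192
13 Feb – 31 Dec 2034: 322 days, exemption £654,000 → (£797,000 − £654,000) × 0.65% × 322/365 = £819.9973
Total = £1,195.2164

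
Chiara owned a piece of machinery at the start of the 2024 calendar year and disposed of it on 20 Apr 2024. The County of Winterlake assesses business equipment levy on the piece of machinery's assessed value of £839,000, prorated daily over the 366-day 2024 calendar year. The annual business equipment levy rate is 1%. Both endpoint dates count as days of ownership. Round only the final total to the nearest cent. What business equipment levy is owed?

Days held (1 Jan – 20 Apr 2024): 111 out of 366
Tax = £839,000 × 1% × 111/366 = £2,544.5082

£2,544.51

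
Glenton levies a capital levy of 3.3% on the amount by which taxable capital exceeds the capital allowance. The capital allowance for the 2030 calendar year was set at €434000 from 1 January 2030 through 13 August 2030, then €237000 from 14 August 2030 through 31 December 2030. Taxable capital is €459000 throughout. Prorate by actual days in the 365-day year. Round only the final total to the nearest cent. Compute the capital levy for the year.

1 January – 13 August 2030: 225 days, exemption €434000 → (€459000 − €434000) × 3.3% × 225/365 = €508.5616
14 August – 31 December 2030: 140 days, exemption €237000 → (€459000 − €237000) × 3.3% × 140/365 = €2809.9726
Total = €3318.5342

€3318.53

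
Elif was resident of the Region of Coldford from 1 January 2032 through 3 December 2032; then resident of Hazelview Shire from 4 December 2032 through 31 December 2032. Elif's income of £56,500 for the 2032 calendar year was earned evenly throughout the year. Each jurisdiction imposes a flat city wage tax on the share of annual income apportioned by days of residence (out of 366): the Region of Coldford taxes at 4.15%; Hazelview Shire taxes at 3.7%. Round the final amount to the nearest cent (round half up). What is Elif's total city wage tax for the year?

£2,325.30

The Region of Coldford, 1 January – 3 December 2032: 338 days → £56,500 × 4.15% × 338/366 = £2,165.3702
Hazelview Shire, 4 December – 31 December 2032: 28 days → £56,500 × 3.7% × 28/366 = £159.9290
Total = £2,325.2992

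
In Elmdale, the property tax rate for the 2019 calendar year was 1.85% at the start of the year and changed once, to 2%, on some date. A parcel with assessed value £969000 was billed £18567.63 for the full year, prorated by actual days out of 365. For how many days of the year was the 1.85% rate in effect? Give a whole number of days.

204 days

Let d = days at the first rate; then 365 − d days at the second rate.
£969000 × [1.85%·d + 2%·(365−d)] / 365 = £18567.63
Solving gives d = 204, so the new rate took effect on 24 Jul 2019.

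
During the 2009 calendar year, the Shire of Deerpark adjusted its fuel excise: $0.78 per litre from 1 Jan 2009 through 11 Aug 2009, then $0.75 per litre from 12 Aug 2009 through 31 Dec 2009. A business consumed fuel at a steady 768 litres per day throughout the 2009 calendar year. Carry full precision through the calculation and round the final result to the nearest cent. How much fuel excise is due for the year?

$215,377.92

1 Jan – 11 Aug 2009: 223 days × 768 litres/day = 171,264 litres at $0.78/litre → $133,585.92
12 Aug – 31 Dec 2009: 142 days × 768 litres/day = 109,056 litres at $0.75/litre → $81,792.00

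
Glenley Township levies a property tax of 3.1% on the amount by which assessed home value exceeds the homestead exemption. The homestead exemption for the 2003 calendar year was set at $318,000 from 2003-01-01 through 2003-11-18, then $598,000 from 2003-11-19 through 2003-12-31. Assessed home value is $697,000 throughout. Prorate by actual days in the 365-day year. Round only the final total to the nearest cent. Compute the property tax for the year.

$10,726.42

2003-01-01 to 2003-11-18: 322 days, exemption $318,000 → ($697,000 − $318,000) × 3.1% × 322/365 = $10,364.8712
2003-11-19 to 2003-12-31: 43 days, exemption $598,000 → ($697,000 − $598,000) × 3.1% × 43/365 = $361.5534
Total = $10,726.4247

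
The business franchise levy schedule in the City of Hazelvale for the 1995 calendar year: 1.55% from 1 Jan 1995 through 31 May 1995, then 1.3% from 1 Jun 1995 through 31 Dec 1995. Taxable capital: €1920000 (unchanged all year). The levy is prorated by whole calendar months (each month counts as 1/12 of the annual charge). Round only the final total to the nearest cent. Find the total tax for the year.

1 Jan – 31 May 1995: 5 months at 1.55% → €1920000 × 1.55% × 5/12 = €12400.0000
1 Jun – 31 Dec 1995: 7 months at 1.3% → €1920000 × 1.3% × 7/12 = €14560.0000
Total = €26960.0000

€26960.00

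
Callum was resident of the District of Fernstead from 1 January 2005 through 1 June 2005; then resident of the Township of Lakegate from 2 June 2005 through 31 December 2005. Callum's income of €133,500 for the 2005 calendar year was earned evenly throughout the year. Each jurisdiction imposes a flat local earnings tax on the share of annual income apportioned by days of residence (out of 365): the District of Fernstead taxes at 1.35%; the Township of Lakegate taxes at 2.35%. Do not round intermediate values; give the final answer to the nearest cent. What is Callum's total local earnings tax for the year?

€2,581.30

The District of Fernstead, 1 January – 1 June 2005: 152 days → €133,500 × 1.35% × 152/365 = €750.5260
The Township of Lakegate, 2 June – 31 December 2005: 213 days → €133,500 × 2.35% × 213/365 = €1,830.7788
Total = €2,581.3048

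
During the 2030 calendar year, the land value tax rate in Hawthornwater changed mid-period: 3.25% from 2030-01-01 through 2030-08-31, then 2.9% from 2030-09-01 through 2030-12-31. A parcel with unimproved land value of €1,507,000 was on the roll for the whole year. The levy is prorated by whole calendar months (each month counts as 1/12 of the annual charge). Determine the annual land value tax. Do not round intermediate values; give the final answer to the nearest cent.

€47,219.33

2030-01-01 to 2030-08-31: 8 months at 3.25% → €1,507,000 × 3.25% × 8/12 = €32,651.6667
2030-09-01 to 2030-12-31: 4 months at 2.9% → €1,507,000 × 2.9% × 4/12 = €14,567.6667
Total = €47,219.3333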